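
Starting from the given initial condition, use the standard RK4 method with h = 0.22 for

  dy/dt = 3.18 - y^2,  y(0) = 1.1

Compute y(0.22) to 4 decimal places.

1.4347

RK4: k1 = f(t_n, y_n); k2 = f(t_n + h/2, y_n + (h/2)·k1); k3 = f(t_n + h/2, y_n + (h/2)·k2); k4 = f(t_n + h, y_n + h·k3); y_{n+1} = y_n + (h/6)·(k1 + 2k2 + 2k3 + k4).
t=0.000000, y=1.100000:
  k1 = f(0.000000, 1.100000) = 1.970000
  k2 = f(0.110000, 1.316700) = 1.446301
  k3 = f(0.110000, 1.259093) = 1.594685
  k4 = f(0.220000, 1.450831) = 1.075091
  y ← 1.100000 + (0.22/6)·(k1 + 2k2 + 2k3 + k4) = 1.434659
y(0.22) ≈ 1.4347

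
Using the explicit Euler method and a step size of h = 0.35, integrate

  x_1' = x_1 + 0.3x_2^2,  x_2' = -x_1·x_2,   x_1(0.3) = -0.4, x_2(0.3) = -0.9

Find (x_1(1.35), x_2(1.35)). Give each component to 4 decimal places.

-0.5314, -1.3990

Euler on (x_1,x_2): x_1_{n+1} = x_1_n + h·x_1', x_2_{n+1} = x_2_n + h·x_2'.
0.300000: (-0.400000, -0.900000); f=(-0.157000, -0.360000) → (-0.454950, -1.026000)
0.650000: (-0.454950, -1.026000); f=(-0.139147, -0.466779) → (-0.503652, -1.189373)
1.000000: (-0.503652, -1.189373); f=(-0.079269, -0.599029) → (-0.531396, -1.399033)
(x_1(1.35), x_2(1.35)) ≈ (-0.5314, -1.3990)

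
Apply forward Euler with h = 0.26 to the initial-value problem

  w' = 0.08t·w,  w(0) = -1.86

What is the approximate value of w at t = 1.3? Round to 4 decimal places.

Euler: w_{n+1} = w_n + h·f(t_n, w_n).
t=0.000000, w=-1.860000: f=0.000000 → w ← -1.860000 + 0.26·0.000000 = -1.860000
t=0.260000, w=-1.860000: f=-0.038688 → w ← -1.860000 + 0.26·(-0.038688) = -1.870059
t=0.520000, w=-1.870059: f=-0.077794 → w ← -1.870059 + 0.26·(-0.077794) = -1.890285
t=0.780000, w=-1.890285: f=-0.117954 → w ← -1.890285 + 0.26·(-0.117954) = -1.920953
t=1.040000, w=-1.920953: f=-0.159823 → w ← -1.920953 + 0.26·(-0.159823) = -1.962507
w(1.3) ≈ -1.9625

-1.9625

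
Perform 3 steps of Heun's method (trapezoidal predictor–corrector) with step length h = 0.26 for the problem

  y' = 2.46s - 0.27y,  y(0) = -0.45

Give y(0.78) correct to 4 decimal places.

Heun: k1 = f(s_n, y_n); k2 = f(s_n + h, y_n + h·k1); y_{n+1} = y_n + (h/2)·(k1 + k2).
s=0.000000, y=-0.450000:
  k1 = f(0.000000, -0.450000) = 0.121500
  k2 = f(0.260000, -0.418410) = 0.752571
  y ← -0.450000 + (0.26/2)·(0.121500 + 0.752571) = -0.336371
s=0.260000, y=-0.336371:
  k1 = f(0.260000, -0.336371) = 0.730420
  k2 = f(0.520000, -0.146462) = 1.318745
  y ← -0.336371 + (0.26/2)·(0.730420 + 1.318745) = -0.069979
s=0.520000, y=-0.069979:
  k1 = f(0.520000, -0.069979) = 1.298094
  k2 = f(0.780000, 0.267525) = 1.846568
  y ← -0.069979 + (0.26/2)·(1.298094 + 1.846568) = 0.338827
y(0.78) ≈ 0.3388

0.3388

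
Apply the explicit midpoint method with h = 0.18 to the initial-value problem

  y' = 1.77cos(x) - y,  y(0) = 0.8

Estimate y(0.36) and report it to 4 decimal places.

1.0796

Midpoint: k1 = f(x_n, y_n); k2 = f(x_n + h/2, y_n + (h/2)·k1); y_{n+1} = y_n + h·k2.
x=0.000000, y=0.800000:
  k1 = f(0.000000, 0.800000) = 0.970000
  k2 = f(0.090000, 0.887300) = 0.875536
  y ← 0.800000 + 0.18·0.875536 = 0.957597
x=0.180000, y=0.957597:
  k1 = f(0.180000, 0.957597) = 0.783807
  k2 = f(0.270000, 1.028139) = 0.677735
  y ← 0.957597 + 0.18·0.677735 = 1.079589
y(0.36) ≈ 1.0796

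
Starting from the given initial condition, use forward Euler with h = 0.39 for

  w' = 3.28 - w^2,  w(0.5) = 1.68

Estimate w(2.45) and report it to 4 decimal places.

1.8125

Euler: w_{n+1} = w_n + h·f(x_n, w_n).
x=0.500000, w=1.680000: f=0.457600 → w ← 1.680000 + 0.39·0.457600 = 1.858464
x=0.890000, w=1.858464: f=-0.173888 → w ← 1.858464 + 0.39·(-0.173888) = 1.790648
x=1.280000, w=1.790648: f=0.073581 → w ← 1.790648 + 0.39·0.073581 = 1.819344
x=1.670000, w=1.819344: f=-0.030014 → w ← 1.819344 + 0.39·(-0.030014) = 1.807639
x=2.060000, w=1.807639: f=0.012441 → w ← 1.807639 + 0.39·0.012441 = 1.812491
w(2.45) ≈ 1.8125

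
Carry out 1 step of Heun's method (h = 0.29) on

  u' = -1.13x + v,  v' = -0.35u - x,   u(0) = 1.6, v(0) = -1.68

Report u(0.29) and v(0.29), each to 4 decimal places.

1.0417, -1.8597

Heun on (u,v): k1 = f(x_n, state_n); k2 = f(x_n + h, state_n + h·k1); state_{n+1} = state_n + (h/2)·(k1 + k2).
0.000000: (1.600000, -1.680000)
  k1 = (-1.680000, -0.560000)
  predictor → (1.112800, -1.842400)
  k2 = (-2.170100, -0.679480)
  → (1.041736, -1.859725)
(u(0.29), v(0.29)) ≈ (1.0417, -1.8597)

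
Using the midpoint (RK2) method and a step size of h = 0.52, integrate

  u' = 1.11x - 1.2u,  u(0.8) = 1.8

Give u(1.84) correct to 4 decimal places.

1.5274

Midpoint: k1 = f(x_n, u_n); k2 = f(x_n + h/2, u_n + (h/2)·k1); u_{n+1} = u_n + h·k2.
x=0.800000, u=1.800000:
  k1 = f(0.800000, 1.800000) = -1.272000
  k2 = f(1.060000, 1.469280) = -0.586536
  u ← 1.800000 + 0.52·(-0.586536) = 1.495001
x=1.320000, u=1.495001:
  k1 = f(1.320000, 1.495001) = -0.328802
  k2 = f(1.580000, 1.409513) = 0.062385
  u ← 1.495001 + 0.52·0.062385 = 1.527441
u(1.84) ≈ 1.5274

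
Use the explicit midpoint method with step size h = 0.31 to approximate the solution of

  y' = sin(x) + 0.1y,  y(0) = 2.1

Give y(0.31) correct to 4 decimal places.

Midpoint: k1 = f(x_n, y_n); k2 = f(x_n + h/2, y_n + (h/2)·k1); y_{n+1} = y_n + h·k2.
x=0.000000, y=2.100000:
  k1 = f(0.000000, 2.100000) = 0.210000
  k2 = f(0.155000, 2.132550) = 0.367635
  y ← 2.100000 + 0.31·0.367635 = 2.213967
y(0.31) ≈ 2.2140

2.2140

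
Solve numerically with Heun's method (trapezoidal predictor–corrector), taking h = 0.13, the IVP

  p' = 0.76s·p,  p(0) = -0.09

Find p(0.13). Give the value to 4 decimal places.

-0.0906

Heun: k1 = f(s_n, p_n); k2 = f(s_n + h, p_n + h·k1); p_{n+1} = p_n + (h/2)·(k1 + k2).
s=0.000000, p=-0.090000:
  k1 = f(0.000000, -0.090000) = 0.000000
  k2 = f(0.130000, -0.090000) = -0.008892
  p ← -0.090000 + (0.13/2)·(0.000000 + (-0.008892)) = -0.090578
p(0.13) ≈ -0.0906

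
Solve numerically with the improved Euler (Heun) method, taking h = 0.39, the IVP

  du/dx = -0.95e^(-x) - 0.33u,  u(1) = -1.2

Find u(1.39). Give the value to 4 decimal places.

-1.1610

Heun: k1 = f(x_n, u_n); k2 = f(x_n + h, u_n + h·k1); u_{n+1} = u_n + (h/2)·(k1 + k2).
x=1.000000, u=-1.200000:
  k1 = f(1.000000, -1.200000) = 0.046515
  k2 = f(1.390000, -1.181859) = 0.153392
  u ← -1.200000 + (0.39/2)·(0.046515 + 0.153392) = -1.161018
u(1.39) ≈ -1.1610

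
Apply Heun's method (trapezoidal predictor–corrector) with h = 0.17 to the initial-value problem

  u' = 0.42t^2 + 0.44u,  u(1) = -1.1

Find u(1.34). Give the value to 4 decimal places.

-1.0667

Heun: k1 = f(t_n, u_n); k2 = f(t_n + h, u_n + h·k1); u_{n+1} = u_n + (h/2)·(k1 + k2).
t=1.000000, u=-1.100000:
  k1 = f(1.000000, -1.100000) = -0.064000
  k2 = f(1.170000, -1.110880) = 0.086151
  u ← -1.100000 + (0.17/2)·(-0.064000 + 0.086151) = -1.098117
t=1.170000, u=-1.098117:
  k1 = f(1.170000, -1.098117) = 0.091766
  k2 = f(1.340000, -1.082517) = 0.277845
  u ← -1.098117 + (0.17/2)·(0.091766 + 0.277845) = -1.066700
u(1.34) ≈ -1.0667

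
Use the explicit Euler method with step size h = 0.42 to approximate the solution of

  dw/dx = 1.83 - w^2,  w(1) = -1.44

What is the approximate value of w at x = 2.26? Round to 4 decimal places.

Euler: w_{n+1} = w_n + h·f(x_n, w_n).
x=1.000000, w=-1.440000: f=-0.243600 → w ← -1.440000 + 0.42·(-0.243600) = -1.542312
x=1.420000, w=-1.542312: f=-0.548726 → w ← -1.542312 + 0.42·(-0.548726) = -1.772777
x=1.840000, w=-1.772777: f=-1.312738 → w ← -1.772777 + 0.42·(-1.312738) = -2.324127
w(2.26) ≈ -2.3241

-2.3241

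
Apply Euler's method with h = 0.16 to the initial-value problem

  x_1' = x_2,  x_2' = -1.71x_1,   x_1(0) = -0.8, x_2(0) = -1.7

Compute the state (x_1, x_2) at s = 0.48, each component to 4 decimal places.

Euler on (x_1,x_2): x_1_{n+1} = x_1_n + h·x_1', x_2_{n+1} = x_2_n + h·x_2'.
0.000000: (-0.800000, -1.700000); f=(-1.700000, 1.368000) → (-1.072000, -1.481120)
0.160000: (-1.072000, -1.481120); f=(-1.481120, 1.833120) → (-1.308979, -1.187821)
0.320000: (-1.308979, -1.187821); f=(-1.187821, 2.238354) → (-1.499031, -0.829684)
(x_1(0.48), x_2(0.48)) ≈ (-1.4990, -0.8297)

-1.4990, -0.8297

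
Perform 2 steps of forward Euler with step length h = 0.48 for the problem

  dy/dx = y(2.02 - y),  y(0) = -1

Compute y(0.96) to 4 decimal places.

-7.7050

Euler: y_{n+1} = y_n + h·f(x_n, y_n).
x=0.000000, y=-1.000000: f=-3.020000 → y ← -1.000000 + 0.48·(-3.020000) = -2.449600
x=0.480000, y=-2.449600: f=-10.948732 → y ← -2.449600 + 0.48·(-10.948732) = -7.704991
y(0.96) ≈ -7.7050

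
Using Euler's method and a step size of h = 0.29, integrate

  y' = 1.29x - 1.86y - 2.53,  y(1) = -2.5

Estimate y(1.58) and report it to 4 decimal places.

Euler: y_{n+1} = y_n + h·f(x_n, y_n).
x=1.000000, y=-2.500000: f=3.410000 → y ← -2.500000 + 0.29·3.410000 = -1.511100
x=1.290000, y=-1.511100: f=1.944746 → y ← -1.511100 + 0.29·1.944746 = -0.947124
y(1.58) ≈ -0.9471

-0.9471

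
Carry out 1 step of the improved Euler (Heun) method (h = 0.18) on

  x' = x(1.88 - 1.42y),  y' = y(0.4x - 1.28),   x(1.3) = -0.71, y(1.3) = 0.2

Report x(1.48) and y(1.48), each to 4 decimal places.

Heun on (x,y): k1 = f(t_n, state_n); k2 = f(t_n + h, state_n + h·k1); state_{n+1} = state_n + (h/2)·(k1 + k2).
1.300000: (-0.710000, 0.200000)
  k1 = (-1.133160, -0.312800)
  predictor → (-0.913969, 0.143696)
  k2 = (-1.531768, -0.236464)
  → (-0.949843, 0.150566)
(x(1.48), y(1.48)) ≈ (-0.9498, 0.1506)

-0.9498, 0.1506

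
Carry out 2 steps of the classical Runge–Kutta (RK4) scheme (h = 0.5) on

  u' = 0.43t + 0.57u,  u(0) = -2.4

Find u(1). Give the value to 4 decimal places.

RK4: k1 = f(t_n, u_n); k2 = f(t_n + h/2, u_n + (h/2)·k1); k3 = f(t_n + h/2, u_n + (h/2)·k2); k4 = f(t_n + h, u_n + h·k3); u_{n+1} = u_n + (h/6)·(k1 + 2k2 + 2k3 + k4).
t=0.000000, u=-2.400000:
  k1 = f(0.000000, -2.400000) = -1.368000
  k2 = f(0.250000, -2.742000) = -1.455440
  k3 = f(0.250000, -2.763860) = -1.467900
  k4 = f(0.500000, -3.133950) = -1.571352
  u ← -2.400000 + (0.5/6)·(k1 + 2k2 + 2k3 + k4) = -3.132169
t=0.500000, u=-3.132169:
  k1 = f(0.500000, -3.132169) = -1.570337
  k2 = f(0.750000, -3.524753) = -1.686609
  k3 = f(0.750000, -3.553822) = -1.703178
  k4 = f(1.000000, -3.983759) = -1.840742
  u ← -3.132169 + (0.5/6)·(k1 + 2k2 + 2k3 + k4) = -3.981391
u(1) ≈ -3.9814

-3.9814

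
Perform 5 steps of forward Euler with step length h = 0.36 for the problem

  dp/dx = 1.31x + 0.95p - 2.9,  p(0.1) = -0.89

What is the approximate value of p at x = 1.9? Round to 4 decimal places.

Euler: p_{n+1} = p_n + h·f(x_n, p_n).
x=0.100000, p=-0.890000: f=-3.614500 → p ← -0.890000 + 0.36·(-3.614500) = -2.191220
x=0.460000, p=-2.191220: f=-4.379059 → p ← -2.191220 + 0.36·(-4.379059) = -3.767681
x=0.820000, p=-3.767681: f=-5.405097 → p ← -3.767681 + 0.36·(-5.405097) = -5.713516
x=1.180000, p=-5.713516: f=-6.782040 → p ← -5.713516 + 0.36·(-6.782040) = -8.155051
x=1.540000, p=-8.155051: f=-8.629898 → p ← -8.155051 + 0.36·(-8.629898) = -11.261814
p(1.9) ≈ -11.2618

-11.2618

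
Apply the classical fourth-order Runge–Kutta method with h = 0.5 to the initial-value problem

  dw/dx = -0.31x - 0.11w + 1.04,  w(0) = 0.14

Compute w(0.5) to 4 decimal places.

0.6004

RK4: k1 = f(x_n, w_n); k2 = f(x_n + h/2, w_n + (h/2)·k1); k3 = f(x_n + h/2, w_n + (h/2)·k2); k4 = f(x_n + h, w_n + h·k3); w_{n+1} = w_n + (h/6)·(k1 + 2k2 + 2k3 + k4).
x=0.000000, w=0.140000:
  k1 = f(0.000000, 0.140000) = 1.024600
  k2 = f(0.250000, 0.396150) = 0.918924
  k3 = f(0.250000, 0.369731) = 0.921830
  k4 = f(0.500000, 0.600915) = 0.818899
  w ← 0.140000 + (0.5/6)·(k1 + 2k2 + 2k3 + k4) = 0.600417
w(0.5) ≈ 0.6004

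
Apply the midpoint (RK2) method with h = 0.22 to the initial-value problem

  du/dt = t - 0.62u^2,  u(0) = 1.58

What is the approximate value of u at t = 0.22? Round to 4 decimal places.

Midpoint: k1 = f(t_n, u_n); k2 = f(t_n + h/2, u_n + (h/2)·k1); u_{n+1} = u_n + h·k2.
t=0.000000, u=1.580000:
  k1 = f(0.000000, 1.580000) = -1.547768
  k2 = f(0.110000, 1.409746) = -1.122177
  u ← 1.580000 + 0.22·(-1.122177) = 1.333121
u(0.22) ≈ 1.3331

1.3331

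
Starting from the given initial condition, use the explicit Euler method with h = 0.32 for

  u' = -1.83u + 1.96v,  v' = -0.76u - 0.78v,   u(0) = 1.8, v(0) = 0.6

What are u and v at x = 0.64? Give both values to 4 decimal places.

Euler on (u,v): u_{n+1} = u_n + h·u', v_{n+1} = v_n + h·v'.
0.000000: (1.800000, 0.600000); f=(-2.118000, -1.836000) → (1.122240, 0.012480)
0.320000: (1.122240, 0.012480); f=(-2.029238, -0.862637) → (0.472884, -0.263564)
(u(0.64), v(0.64)) ≈ (0.4729, -0.2636)

0.4729, -0.2636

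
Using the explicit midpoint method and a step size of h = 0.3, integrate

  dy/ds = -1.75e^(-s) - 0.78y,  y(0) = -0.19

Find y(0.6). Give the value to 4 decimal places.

Midpoint: k1 = f(s_n, y_n); k2 = f(s_n + h/2, y_n + (h/2)·k1); y_{n+1} = y_n + h·k2.
s=0.000000, y=-0.190000:
  k1 = f(0.000000, -0.190000) = -1.601800
  k2 = f(0.150000, -0.430270) = -1.170628
  y ← -0.190000 + 0.3·(-1.170628) = -0.541189
s=0.300000, y=-0.541189:
  k1 = f(0.300000, -0.541189) = -0.874305
  k2 = f(0.450000, -0.672334) = -0.591429
  y ← -0.541189 + 0.3·(-0.591429) = -0.718617
y(0.6) ≈ -0.7186

-0.7186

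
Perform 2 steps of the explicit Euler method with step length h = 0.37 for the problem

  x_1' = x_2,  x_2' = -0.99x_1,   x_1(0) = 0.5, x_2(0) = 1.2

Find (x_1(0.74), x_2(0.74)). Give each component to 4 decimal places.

Euler on (x_1,x_2): x_1_{n+1} = x_1_n + h·x_1', x_2_{n+1} = x_2_n + h·x_2'.
0.000000: (0.500000, 1.200000); f=(1.200000, -0.495000) → (0.944000, 1.016850)
0.370000: (0.944000, 1.016850); f=(1.016850, -0.934560) → (1.320234, 0.671063)
(x_1(0.74), x_2(0.74)) ≈ (1.3202, 0.6711)

1.3202, 0.6711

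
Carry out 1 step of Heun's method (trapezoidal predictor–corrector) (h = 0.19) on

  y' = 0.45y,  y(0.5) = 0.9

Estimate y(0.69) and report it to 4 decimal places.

0.9802

Heun: k1 = f(t_n, y_n); k2 = f(t_n + h, y_n + h·k1); y_{n+1} = y_n + (h/2)·(k1 + k2).
t=0.500000, y=0.900000:
  k1 = f(0.500000, 0.900000) = 0.405000
  k2 = f(0.690000, 0.976950) = 0.439628
  y ← 0.900000 + (0.19/2)·(0.405000 + 0.439628) = 0.980240
y(0.69) ≈ 0.9802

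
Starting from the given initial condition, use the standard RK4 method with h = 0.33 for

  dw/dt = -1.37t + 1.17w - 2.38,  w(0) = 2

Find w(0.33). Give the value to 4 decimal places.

RK4: k1 = f(t_n, w_n); k2 = f(t_n + h/2, w_n + (h/2)·k1); k3 = f(t_n + h/2, w_n + (h/2)·k2); k4 = f(t_n + h, w_n + h·k3); w_{n+1} = w_n + (h/6)·(k1 + 2k2 + 2k3 + k4).
t=0.000000, w=2.000000:
  k1 = f(0.000000, 2.000000) = -0.040000
  k2 = f(0.165000, 1.993400) = -0.273772
  k3 = f(0.165000, 1.954828) = -0.318902
  k4 = f(0.330000, 1.894762) = -0.615228
  w ← 2.000000 + (0.33/6)·(k1 + 2k2 + 2k3 + k4) = 1.898768
w(0.33) ≈ 1.8988

1.8988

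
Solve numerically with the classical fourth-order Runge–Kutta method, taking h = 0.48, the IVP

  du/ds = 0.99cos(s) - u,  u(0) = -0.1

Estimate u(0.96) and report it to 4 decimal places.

0.4612

RK4: k1 = f(s_n, u_n); k2 = f(s_n + h/2, u_n + (h/2)·k1); k3 = f(s_n + h/2, u_n + (h/2)·k2); k4 = f(s_n + h, u_n + h·k3); u_{n+1} = u_n + (h/6)·(k1 + 2k2 + 2k3 + k4).
s=0.000000, u=-0.100000:
  k1 = f(0.000000, -0.100000) = 1.090000
  k2 = f(0.240000, 0.161600) = 0.800025
  k3 = f(0.240000, 0.092006) = 0.869619
  k4 = f(0.480000, 0.317417) = 0.560708
  u ← -0.100000 + (0.48/6)·(k1 + 2k2 + 2k3 + k4) = 0.299200
s=0.480000, u=0.299200:
  k1 = f(0.480000, 0.299200) = 0.578925
  k2 = f(0.720000, 0.438142) = 0.306146
  k3 = f(0.720000, 0.372675) = 0.371613
  k4 = f(0.960000, 0.477574) = 0.090211
  u ← 0.299200 + (0.48/6)·(k1 + 2k2 + 2k3 + k4) = 0.461172
u(0.96) ≈ 0.4612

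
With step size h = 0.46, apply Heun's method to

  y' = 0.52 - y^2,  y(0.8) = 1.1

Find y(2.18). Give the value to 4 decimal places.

0.7796

Heun: k1 = f(t_n, y_n); k2 = f(t_n + h, y_n + h·k1); y_{n+1} = y_n + (h/2)·(k1 + k2).
t=0.800000, y=1.100000:
  k1 = f(0.800000, 1.100000) = -0.690000
  k2 = f(1.260000, 0.782600) = -0.092463
  y ← 1.100000 + (0.46/2)·(-0.690000 + (-0.092463)) = 0.920034
t=1.260000, y=0.920034:
  k1 = f(1.260000, 0.920034) = -0.326462
  k2 = f(1.720000, 0.769861) = -0.072686
  y ← 0.920034 + (0.46/2)·(-0.326462 + (-0.072686)) = 0.828230
t=1.720000, y=0.828230:
  k1 = f(1.720000, 0.828230) = -0.165964
  k2 = f(2.180000, 0.751886) = -0.045333
  y ← 0.828230 + (0.46/2)·(-0.165964 + (-0.045333)) = 0.779631
y(2.18) ≈ 0.7796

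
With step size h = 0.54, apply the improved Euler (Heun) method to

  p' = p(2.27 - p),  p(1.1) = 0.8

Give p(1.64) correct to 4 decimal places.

1.4410

Heun: k1 = f(t_n, p_n); k2 = f(t_n + h, p_n + h·k1); p_{n+1} = p_n + (h/2)·(k1 + k2).
t=1.100000, p=0.800000:
  k1 = f(1.100000, 0.800000) = 1.176000
  k2 = f(1.640000, 1.435040) = 1.198201
  p ← 0.800000 + (0.54/2)·(1.176000 + 1.198201) = 1.441034
p(1.64) ≈ 1.4410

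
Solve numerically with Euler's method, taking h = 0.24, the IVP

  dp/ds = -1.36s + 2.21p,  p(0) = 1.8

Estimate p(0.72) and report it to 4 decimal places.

6.1753

Euler: p_{n+1} = p_n + h·f(s_n, p_n).
s=0.000000, p=1.800000: f=3.978000 → p ← 1.800000 + 0.24·3.978000 = 2.754720
s=0.240000, p=2.754720: f=5.761531 → p ← 2.754720 + 0.24·5.761531 = 4.137487
s=0.480000, p=4.137487: f=8.491047 → p ← 4.137487 + 0.24·8.491047 = 6.175339
p(0.72) ≈ 6.1753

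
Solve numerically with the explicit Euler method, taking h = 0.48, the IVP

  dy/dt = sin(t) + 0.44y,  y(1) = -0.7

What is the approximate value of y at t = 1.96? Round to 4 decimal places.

Euler: y_{n+1} = y_n + h·f(t_n, y_n).
t=1.000000, y=-0.700000: f=0.533471 → y ← -0.700000 + 0.48·0.533471 = -0.443934
t=1.480000, y=-0.443934: f=0.800550 → y ← -0.443934 + 0.48·0.800550 = -0.059670
y(1.96) ≈ -0.0597

-0.0597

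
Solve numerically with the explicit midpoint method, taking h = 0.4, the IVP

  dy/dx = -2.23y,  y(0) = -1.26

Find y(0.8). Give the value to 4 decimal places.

-0.3224

Midpoint: k1 = f(x_n, y_n); k2 = f(x_n + h/2, y_n + (h/2)·k1); y_{n+1} = y_n + h·k2.
x=0.000000, y=-1.260000:
  k1 = f(0.000000, -1.260000) = 2.809800
  k2 = f(0.200000, -0.698040) = 1.556629
  y ← -1.260000 + 0.4·1.556629 = -0.637348
x=0.400000, y=-0.637348:
  k1 = f(0.400000, -0.637348) = 1.421287
  k2 = f(0.600000, -0.353091) = 0.787393
  y ← -0.637348 + 0.4·0.787393 = -0.322391
y(0.8) ≈ -0.3224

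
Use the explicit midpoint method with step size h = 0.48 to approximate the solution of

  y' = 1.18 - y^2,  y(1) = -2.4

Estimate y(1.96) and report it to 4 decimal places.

Midpoint: k1 = f(x_n, y_n); k2 = f(x_n + h/2, y_n + (h/2)·k1); y_{n+1} = y_n + h·k2.
x=1.000000, y=-2.400000:
  k1 = f(1.000000, -2.400000) = -4.580000
  k2 = f(1.240000, -3.499200) = -11.064401
  y ← -2.400000 + 0.48·(-11.064401) = -7.710912
x=1.480000, y=-7.710912:
  k1 = f(1.480000, -7.710912) = -58.278169
  k2 = f(1.720000, -21.697673) = -469.609004
  y ← -7.710912 + 0.48·(-469.609004) = -233.123234
y(1.96) ≈ -233.1232

-233.1232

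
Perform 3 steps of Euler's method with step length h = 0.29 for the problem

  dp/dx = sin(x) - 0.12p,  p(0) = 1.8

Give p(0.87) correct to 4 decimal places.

Euler: p_{n+1} = p_n + h·f(x_n, p_n).
x=0.000000, p=1.800000: f=-0.216000 → p ← 1.800000 + 0.29·(-0.216000) = 1.737360
x=0.290000, p=1.737360: f=0.077469 → p ← 1.737360 + 0.29·0.077469 = 1.759826
x=0.580000, p=1.759826: f=0.336845 → p ← 1.759826 + 0.29·0.336845 = 1.857511
p(0.87) ≈ 1.8575

1.8575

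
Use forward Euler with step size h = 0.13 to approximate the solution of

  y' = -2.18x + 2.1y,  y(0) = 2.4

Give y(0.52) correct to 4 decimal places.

6.0386

Euler: y_{n+1} = y_n + h·f(x_n, y_n).
x=0.000000, y=2.400000: f=5.040000 → y ← 2.400000 + 0.13·5.040000 = 3.055200
x=0.130000, y=3.055200: f=6.132520 → y ← 3.055200 + 0.13·6.132520 = 3.852428
x=0.260000, y=3.852428: f=7.523298 → y ← 3.852428 + 0.13·7.523298 = 4.830456
x=0.390000, y=4.830456: f=9.293758 → y ← 4.830456 + 0.13·9.293758 = 6.038645
y(0.52) ≈ 6.0386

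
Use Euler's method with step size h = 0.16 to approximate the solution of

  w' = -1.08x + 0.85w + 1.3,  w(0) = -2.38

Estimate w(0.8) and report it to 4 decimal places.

-3.4553

Euler: w_{n+1} = w_n + h·f(x_n, w_n).
x=0.000000, w=-2.380000: f=-0.723000 → w ← -2.380000 + 0.16·(-0.723000) = -2.495680
x=0.160000, w=-2.495680: f=-0.994128 → w ← -2.495680 + 0.16·(-0.994128) = -2.654740
x=0.320000, w=-2.654740: f=-1.302129 → w ← -2.654740 + 0.16·(-1.302129) = -2.863081
x=0.480000, w=-2.863081: f=-1.652019 → w ← -2.863081 + 0.16·(-1.652019) = -3.127404
x=0.640000, w=-3.127404: f=-2.049494 → w ← -3.127404 + 0.16·(-2.049494) = -3.455323
w(0.8) ≈ -3.4553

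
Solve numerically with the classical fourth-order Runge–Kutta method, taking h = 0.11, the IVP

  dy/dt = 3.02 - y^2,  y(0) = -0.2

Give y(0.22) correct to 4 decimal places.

RK4: k1 = f(t_n, y_n); k2 = f(t_n + h/2, y_n + (h/2)·k1); k3 = f(t_n + h/2, y_n + (h/2)·k2); k4 = f(t_n + h, y_n + h·k3); y_{n+1} = y_n + (h/6)·(k1 + 2k2 + 2k3 + k4).
t=0.000000, y=-0.200000:
  k1 = f(0.000000, -0.200000) = 2.980000
  k2 = f(0.055000, -0.036100) = 3.018697
  k3 = f(0.055000, -0.033972) = 3.018846
  k4 = f(0.110000, 0.132073) = 3.002557
  y ← -0.200000 + (0.11/6)·(k1 + 2k2 + 2k3 + k4) = 0.131057
t=0.110000, y=0.131057:
  k1 = f(0.110000, 0.131057) = 3.002824
  k2 = f(0.165000, 0.296212) = 2.932258
  k3 = f(0.165000, 0.292331) = 2.934543
  k4 = f(0.220000, 0.453856) = 2.814014
  y ← 0.131057 + (0.11/6)·(k1 + 2k2 + 2k3 + k4) = 0.452815
y(0.22) ≈ 0.4528

0.4528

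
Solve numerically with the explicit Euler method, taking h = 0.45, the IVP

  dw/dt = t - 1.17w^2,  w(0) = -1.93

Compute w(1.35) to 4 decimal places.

Euler: w_{n+1} = w_n + h·f(t_n, w_n).
t=0.000000, w=-1.930000: f=-4.358133 → w ← -1.930000 + 0.45·(-4.358133) = -3.891160
t=0.450000, w=-3.891160: f=-17.265116 → w ← -3.891160 + 0.45·(-17.265116) = -11.660462
t=0.900000, w=-11.660462: f=-158.180662 → w ← -11.660462 + 0.45·(-158.180662) = -82.841760
w(1.35) ≈ -82.8418

-82.8418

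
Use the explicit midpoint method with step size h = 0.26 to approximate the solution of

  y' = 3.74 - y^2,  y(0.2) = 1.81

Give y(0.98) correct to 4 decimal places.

1.9188

Midpoint: k1 = f(t_n, y_n); k2 = f(t_n + h/2, y_n + (h/2)·k1); y_{n+1} = y_n + h·k2.
t=0.200000, y=1.810000:
  k1 = f(0.200000, 1.810000) = 0.463900
  k2 = f(0.330000, 1.870307) = 0.241952
  y ← 1.810000 + 0.26·0.241952 = 1.872907
t=0.460000, y=1.872907:
  k1 = f(0.460000, 1.872907) = 0.232218
  k2 = f(0.590000, 1.903096) = 0.118227
  y ← 1.872907 + 0.26·0.118227 = 1.903646
t=0.720000, y=1.903646:
  k1 = f(0.720000, 1.903646) = 0.116131
  k2 = f(0.850000, 1.918743) = 0.058424
  y ← 1.903646 + 0.26·0.058424 = 1.918837
y(0.98) ≈ 1.9188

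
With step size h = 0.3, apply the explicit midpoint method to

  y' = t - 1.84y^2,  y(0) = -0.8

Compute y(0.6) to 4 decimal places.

Midpoint: k1 = f(t_n, y_n); k2 = f(t_n + h/2, y_n + (h/2)·k1); y_{n+1} = y_n + h·k2.
t=0.000000, y=-0.800000:
  k1 = f(0.000000, -0.800000) = -1.177600
  k2 = f(0.150000, -0.976640) = -1.605039
  y ← -0.800000 + 0.3·(-1.605039) = -1.281512
t=0.300000, y=-1.281512:
  k1 = f(0.300000, -1.281512) = -2.721781
  k2 = f(0.450000, -1.689779) = -4.803849
  y ← -1.281512 + 0.3·(-4.803849) = -2.722667
y(0.6) ≈ -2.7227

-2.7227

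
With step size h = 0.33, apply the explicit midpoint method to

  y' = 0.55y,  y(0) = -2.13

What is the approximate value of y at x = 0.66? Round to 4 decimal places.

Midpoint: k1 = f(x_n, y_n); k2 = f(x_n + h/2, y_n + (h/2)·k1); y_{n+1} = y_n + h·k2.
x=0.000000, y=-2.130000:
  k1 = f(0.000000, -2.130000) = -1.171500
  k2 = f(0.165000, -2.323297) = -1.277814
  y ← -2.130000 + 0.33·(-1.277814) = -2.551678
x=0.330000, y=-2.551678:
  k1 = f(0.330000, -2.551678) = -1.403423
  k2 = f(0.495000, -2.783243) = -1.530784
  y ← -2.551678 + 0.33·(-1.530784) = -3.056837
y(0.66) ≈ -3.0568

-3.0568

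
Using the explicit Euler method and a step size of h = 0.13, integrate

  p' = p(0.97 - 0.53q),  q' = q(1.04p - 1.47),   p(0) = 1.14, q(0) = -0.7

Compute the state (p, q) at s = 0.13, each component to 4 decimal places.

Euler on (p,q): p_{n+1} = p_n + h·p', q_{n+1} = q_n + h·q'.
0.000000: (1.140000, -0.700000); f=(1.528740, 0.199080) → (1.338736, -0.674120)
(p(0.13), q(0.13)) ≈ (1.3387, -0.6741)

1.3387, -0.6741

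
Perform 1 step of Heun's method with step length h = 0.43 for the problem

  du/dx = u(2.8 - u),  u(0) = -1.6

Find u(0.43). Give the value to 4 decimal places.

Heun: k1 = f(x_n, u_n); k2 = f(x_n + h, u_n + h·k1); u_{n+1} = u_n + (h/2)·(k1 + k2).
x=0.000000, u=-1.600000:
  k1 = f(0.000000, -1.600000) = -7.040000
  k2 = f(0.430000, -4.627200) = -34.367140
  u ← -1.600000 + (0.43/2)·(-7.040000 + (-34.367140)) = -10.502535
u(0.43) ≈ -10.5025

-10.5025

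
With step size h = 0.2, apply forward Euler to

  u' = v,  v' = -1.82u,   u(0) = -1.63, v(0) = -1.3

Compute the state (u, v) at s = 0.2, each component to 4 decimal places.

Euler on (u,v): u_{n+1} = u_n + h·u', v_{n+1} = v_n + h·v'.
0.000000: (-1.630000, -1.300000); f=(-1.300000, 2.966600) → (-1.890000, -0.706680)
(u(0.2), v(0.2)) ≈ (-1.8900, -0.7067)

-1.8900, -0.7067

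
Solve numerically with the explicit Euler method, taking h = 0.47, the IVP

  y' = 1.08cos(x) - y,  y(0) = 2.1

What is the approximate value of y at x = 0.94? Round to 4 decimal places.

1.3115

Euler: y_{n+1} = y_n + h·f(x_n, y_n).
x=0.000000, y=2.100000: f=-1.020000 → y ← 2.100000 + 0.47·(-1.020000) = 1.620600
x=0.470000, y=1.620600: f=-0.657706 → y ← 1.620600 + 0.47·(-0.657706) = 1.311478
y(0.94) ≈ 1.3115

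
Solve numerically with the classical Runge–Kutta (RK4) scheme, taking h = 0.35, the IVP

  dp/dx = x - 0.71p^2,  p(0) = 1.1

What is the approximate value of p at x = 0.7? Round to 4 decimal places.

0.9002

RK4: k1 = f(x_n, p_n); k2 = f(x_n + h/2, p_n + (h/2)·k1); k3 = f(x_n + h/2, p_n + (h/2)·k2); k4 = f(x_n + h, p_n + h·k3); p_{n+1} = p_n + (h/6)·(k1 + 2k2 + 2k3 + k4).
x=0.000000, p=1.100000:
  k1 = f(0.000000, 1.100000) = -0.859100
  k2 = f(0.175000, 0.949658) = -0.465313
  k3 = f(0.175000, 1.018570) = -0.561615
  k4 = f(0.350000, 0.903435) = -0.229498
  p ← 1.100000 + (0.35/6)·(k1 + 2k2 + 2k3 + k4) = 0.916690
x=0.350000, p=0.916690:
  k1 = f(0.350000, 0.916690) = -0.246628
  k2 = f(0.525000, 0.873530) = -0.016769
  k3 = f(0.525000, 0.913756) = -0.067814
  k4 = f(0.700000, 0.892955) = 0.133868
  p ← 0.916690 + (0.35/6)·(k1 + 2k2 + 2k3 + k4) = 0.900245
p(0.7) ≈ 0.9002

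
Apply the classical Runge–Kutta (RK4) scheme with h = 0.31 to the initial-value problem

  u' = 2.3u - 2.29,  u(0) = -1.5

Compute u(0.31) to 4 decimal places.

-4.0914

RK4: k1 = f(x_n, u_n); k2 = f(x_n + h/2, u_n + (h/2)·k1); k3 = f(x_n + h/2, u_n + (h/2)·k2); k4 = f(x_n + h, u_n + h·k3); u_{n+1} = u_n + (h/6)·(k1 + 2k2 + 2k3 + k4).
x=0.000000, u=-1.500000:
  k1 = f(0.000000, -1.500000) = -5.740000
  k2 = f(0.155000, -2.389700) = -7.786310
  k3 = f(0.155000, -2.706878) = -8.515820
  k4 = f(0.310000, -4.139904) = -11.811779
  u ← -1.500000 + (0.31/6)·(k1 + 2k2 + 2k3 + k4) = -4.091395
u(0.31) ≈ -4.0914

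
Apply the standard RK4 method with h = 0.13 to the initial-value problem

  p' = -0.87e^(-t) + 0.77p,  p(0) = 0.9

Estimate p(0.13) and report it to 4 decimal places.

RK4: k1 = f(t_n, p_n); k2 = f(t_n + h/2, p_n + (h/2)·k1); k3 = f(t_n + h/2, p_n + (h/2)·k2); k4 = f(t_n + h, p_n + h·k3); p_{n+1} = p_n + (h/6)·(k1 + 2k2 + 2k3 + k4).
t=0.000000, p=0.900000:
  k1 = f(0.000000, 0.900000) = -0.177000
  k2 = f(0.065000, 0.888495) = -0.131108
  k3 = f(0.065000, 0.891478) = -0.128811
  k4 = f(0.130000, 0.883255) = -0.083837
  p ← 0.900000 + (0.13/6)·(k1 + 2k2 + 2k3 + k4) = 0.883085
p(0.13) ≈ 0.8831

0.8831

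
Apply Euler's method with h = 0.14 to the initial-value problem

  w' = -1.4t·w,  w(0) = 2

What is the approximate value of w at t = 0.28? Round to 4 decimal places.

1.9451

Euler: w_{n+1} = w_n + h·f(t_n, w_n).
t=0.000000, w=2.000000: f=0.000000 → w ← 2.000000 + 0.14·0.000000 = 2.000000
t=0.140000, w=2.000000: f=-0.392000 → w ← 2.000000 + 0.14·(-0.392000) = 1.945120
w(0.28) ≈ 1.9451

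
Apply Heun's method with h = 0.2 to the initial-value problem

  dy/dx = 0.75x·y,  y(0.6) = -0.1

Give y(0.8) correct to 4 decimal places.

Heun: k1 = f(x_n, y_n); k2 = f(x_n + h, y_n + h·k1); y_{n+1} = y_n + (h/2)·(k1 + k2).
x=0.600000, y=-0.100000:
  k1 = f(0.600000, -0.100000) = -0.045000
  k2 = f(0.800000, -0.109000) = -0.065400
  y ← -0.100000 + (0.2/2)·(-0.045000 + (-0.065400)) = -0.111040
y(0.8) ≈ -0.1110

-0.1110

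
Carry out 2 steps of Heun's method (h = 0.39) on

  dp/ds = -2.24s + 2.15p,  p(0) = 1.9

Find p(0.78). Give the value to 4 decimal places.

Heun: k1 = f(s_n, p_n); k2 = f(s_n + h, p_n + h·k1); p_{n+1} = p_n + (h/2)·(k1 + k2).
s=0.000000, p=1.900000:
  k1 = f(0.000000, 1.900000) = 4.085000
  k2 = f(0.390000, 3.493150) = 6.636672
  p ← 1.900000 + (0.39/2)·(4.085000 + 6.636672) = 3.990726
s=0.390000, p=3.990726:
  k1 = f(0.390000, 3.990726) = 7.706461
  k2 = f(0.780000, 6.996246) = 13.294729
  p ← 3.990726 + (0.39/2)·(7.706461 + 13.294729) = 8.085958
p(0.78) ≈ 8.0860

8.0860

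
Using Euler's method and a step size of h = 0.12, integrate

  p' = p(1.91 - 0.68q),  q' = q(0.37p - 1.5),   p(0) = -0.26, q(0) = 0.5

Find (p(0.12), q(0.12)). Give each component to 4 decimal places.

Euler on (p,q): p_{n+1} = p_n + h·p', q_{n+1} = q_n + h·q'.
0.000000: (-0.260000, 0.500000); f=(-0.408200, -0.798100) → (-0.308984, 0.404228)
(p(0.12), q(0.12)) ≈ (-0.3090, 0.4042)

-0.3090, 0.4042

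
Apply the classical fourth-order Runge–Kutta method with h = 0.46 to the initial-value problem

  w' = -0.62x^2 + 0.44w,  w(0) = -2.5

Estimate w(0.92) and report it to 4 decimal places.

-3.9261

RK4: k1 = f(x_n, w_n); k2 = f(x_n + h/2, w_n + (h/2)·k1); k3 = f(x_n + h/2, w_n + (h/2)·k2); k4 = f(x_n + h, w_n + h·k3); w_{n+1} = w_n + (h/6)·(k1 + 2k2 + 2k3 + k4).
x=0.000000, w=-2.500000:
  k1 = f(0.000000, -2.500000) = -1.100000
  k2 = f(0.230000, -2.753000) = -1.244118
  k3 = f(0.230000, -2.786147) = -1.258703
  k4 = f(0.460000, -3.079003) = -1.485953
  w ← -2.500000 + (0.46/6)·(k1 + 2k2 + 2k3 + k4) = -3.082022
x=0.460000, w=-3.082022:
  k1 = f(0.460000, -3.082022) = -1.487282
  k2 = f(0.690000, -3.424097) = -1.801785
  k3 = f(0.690000, -3.496433) = -1.833612
  k4 = f(0.920000, -3.925484) = -2.251981
  w ← -3.082022 + (0.46/6)·(k1 + 2k2 + 2k3 + k4) = -3.926127
w(0.92) ≈ -3.9261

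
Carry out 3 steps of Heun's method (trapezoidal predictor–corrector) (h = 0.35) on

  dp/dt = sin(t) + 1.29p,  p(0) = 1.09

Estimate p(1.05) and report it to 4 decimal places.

4.8567

Heun: k1 = f(t_n, p_n); k2 = f(t_n + h, p_n + h·k1); p_{n+1} = p_n + (h/2)·(k1 + k2).
t=0.000000, p=1.090000:
  k1 = f(0.000000, 1.090000) = 1.406100
  k2 = f(0.350000, 1.582135) = 2.383852
  p ← 1.090000 + (0.35/2)·(1.406100 + 2.383852) = 1.753242
t=0.350000, p=1.753242:
  k1 = f(0.350000, 1.753242) = 2.604579
  k2 = f(0.700000, 2.664844) = 4.081867
  p ← 1.753242 + (0.35/2)·(2.604579 + 4.081867) = 2.923370
t=0.700000, p=2.923370:
  k1 = f(0.700000, 2.923370) = 4.415365
  k2 = f(1.050000, 4.468747) = 6.632107
  p ← 2.923370 + (0.35/2)·(4.415365 + 6.632107) = 4.856677
p(1.05) ≈ 4.8567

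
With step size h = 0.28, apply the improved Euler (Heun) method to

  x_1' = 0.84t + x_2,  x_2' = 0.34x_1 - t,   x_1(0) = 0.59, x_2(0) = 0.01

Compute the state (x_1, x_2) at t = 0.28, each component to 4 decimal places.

0.6336, 0.0271

Heun on (x_1,x_2): k1 = f(t_n, state_n); k2 = f(t_n + h, state_n + h·k1); state_{n+1} = state_n + (h/2)·(k1 + k2).
0.000000: (0.590000, 0.010000)
  k1 = (0.010000, 0.200600)
  predictor → (0.592800, 0.066168)
  k2 = (0.301368, -0.078448)
  → (0.633592, 0.027101)
(x_1(0.28), x_2(0.28)) ≈ (0.6336, 0.0271)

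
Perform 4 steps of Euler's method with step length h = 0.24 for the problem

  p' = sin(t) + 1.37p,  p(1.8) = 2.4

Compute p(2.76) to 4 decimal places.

8.7907

Euler: p_{n+1} = p_n + h·f(t_n, p_n).
t=1.800000, p=2.400000: f=4.261848 → p ← 2.400000 + 0.24·4.261848 = 3.422843
t=2.040000, p=3.422843: f=5.581224 → p ← 3.422843 + 0.24·5.581224 = 4.762337
t=2.280000, p=4.762337: f=7.283283 → p ← 4.762337 + 0.24·7.283283 = 6.510325
t=2.520000, p=6.510325: f=9.501476 → p ← 6.510325 + 0.24·9.501476 = 8.790679
p(2.76) ≈ 8.7907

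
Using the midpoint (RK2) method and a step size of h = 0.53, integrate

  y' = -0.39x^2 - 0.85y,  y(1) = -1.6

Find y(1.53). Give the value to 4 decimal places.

Midpoint: k1 = f(x_n, y_n); k2 = f(x_n + h/2, y_n + (h/2)·k1); y_{n+1} = y_n + h·k2.
x=1.000000, y=-1.600000:
  k1 = f(1.000000, -1.600000) = 0.970000
  k2 = f(1.265000, -1.342950) = 0.517420
  y ← -1.600000 + 0.53·0.517420 = -1.325768
y(1.53) ≈ -1.3258

-1.3258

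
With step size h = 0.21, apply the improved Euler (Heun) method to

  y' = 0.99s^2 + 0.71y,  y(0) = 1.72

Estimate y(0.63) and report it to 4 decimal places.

2.7821

Heun: k1 = f(s_n, y_n); k2 = f(s_n + h, y_n + h·k1); y_{n+1} = y_n + (h/2)·(k1 + k2).
s=0.000000, y=1.720000:
  k1 = f(0.000000, 1.720000) = 1.221200
  k2 = f(0.210000, 1.976452) = 1.446940
  y ← 1.720000 + (0.21/2)·(1.221200 + 1.446940) = 2.000155
s=0.210000, y=2.000155:
  k1 = f(0.210000, 2.000155) = 1.463769
  k2 = f(0.420000, 2.307546) = 1.812994
  y ← 2.000155 + (0.21/2)·(1.463769 + 1.812994) = 2.344215
s=0.420000, y=2.344215:
  k1 = f(0.420000, 2.344215) = 1.839028
  k2 = f(0.630000, 2.730411) = 2.331523
  y ← 2.344215 + (0.21/2)·(1.839028 + 2.331523) = 2.782123
y(0.63) ≈ 2.7821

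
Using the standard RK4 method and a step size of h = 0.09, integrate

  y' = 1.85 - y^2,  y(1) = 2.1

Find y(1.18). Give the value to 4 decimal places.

RK4: k1 = f(x_n, y_n); k2 = f(x_n + h/2, y_n + (h/2)·k1); k3 = f(x_n + h/2, y_n + (h/2)·k2); k4 = f(x_n + h, y_n + h·k3); y_{n+1} = y_n + (h/6)·(k1 + 2k2 + 2k3 + k4).
x=1.000000, y=2.100000:
  k1 = f(1.000000, 2.100000) = -2.560000
  k2 = f(1.045000, 1.984800) = -2.089431
  k3 = f(1.045000, 2.005976) = -2.173938
  k4 = f(1.090000, 1.904346) = -1.776532
  y ← 2.100000 + (0.09/6)·(k1 + 2k2 + 2k3 + k4) = 1.907051
x=1.090000, y=1.907051:
  k1 = f(1.090000, 1.907051) = -1.786843
  k2 = f(1.135000, 1.826643) = -1.486625
  k3 = f(1.135000, 1.840153) = -1.536162
  k4 = f(1.180000, 1.768796) = -1.278640
  y ← 1.907051 + (0.09/6)·(k1 + 2k2 + 2k3 + k4) = 1.770385
y(1.18) ≈ 1.7704

1.7704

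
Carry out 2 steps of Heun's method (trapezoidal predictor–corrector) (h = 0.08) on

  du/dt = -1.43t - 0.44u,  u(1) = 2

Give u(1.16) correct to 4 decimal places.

1.6252

Heun: k1 = f(t_n, u_n); k2 = f(t_n + h, u_n + h·k1); u_{n+1} = u_n + (h/2)·(k1 + k2).
t=1.000000, u=2.000000:
  k1 = f(1.000000, 2.000000) = -2.310000
  k2 = f(1.080000, 1.815200) = -2.343088
  u ← 2.000000 + (0.08/2)·(-2.310000 + (-2.343088)) = 1.813876
t=1.080000, u=1.813876:
  k1 = f(1.080000, 1.813876) = -2.342506
  k2 = f(1.160000, 1.626476) = -2.374449
  u ← 1.813876 + (0.08/2)·(-2.342506 + (-2.374449)) = 1.625198
u(1.16) ≈ 1.6252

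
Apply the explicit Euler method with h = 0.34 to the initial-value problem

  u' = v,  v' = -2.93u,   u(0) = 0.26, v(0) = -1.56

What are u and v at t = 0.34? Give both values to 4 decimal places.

Euler on (u,v): u_{n+1} = u_n + h·u', v_{n+1} = v_n + h·v'.
0.000000: (0.260000, -1.560000); f=(-1.560000, -0.761800) → (-0.270400, -1.819012)
(u(0.34), v(0.34)) ≈ (-0.2704, -1.8190)

-0.2704, -1.8190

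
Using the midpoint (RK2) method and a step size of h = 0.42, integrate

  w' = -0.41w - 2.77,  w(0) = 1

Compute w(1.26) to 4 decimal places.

Midpoint: k1 = f(t_n, w_n); k2 = f(t_n + h/2, w_n + (h/2)·k1); w_{n+1} = w_n + h·k2.
t=0.000000, w=1.000000:
  k1 = f(0.000000, 1.000000) = -3.180000
  k2 = f(0.210000, 0.332200) = -2.906202
  w ← 1.000000 + 0.42·(-2.906202) = -0.220605
t=0.420000, w=-0.220605:
  k1 = f(0.420000, -0.220605) = -2.679552
  k2 = f(0.630000, -0.783311) = -2.448843
  w ← -0.220605 + 0.42·(-2.448843) = -1.249119
t=0.840000, w=-1.249119:
  k1 = f(0.840000, -1.249119) = -2.257861
  k2 = f(1.050000, -1.723270) = -2.063459
  w ← -1.249119 + 0.42·(-2.063459) = -2.115772
w(1.26) ≈ -2.1158

-2.1158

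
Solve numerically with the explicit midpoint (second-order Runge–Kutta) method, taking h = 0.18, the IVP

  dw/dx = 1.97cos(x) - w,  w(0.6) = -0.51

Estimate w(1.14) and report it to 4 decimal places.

0.2050

Midpoint: k1 = f(x_n, w_n); k2 = f(x_n + h/2, w_n + (h/2)·k1); w_{n+1} = w_n + h·k2.
x=0.600000, w=-0.510000:
  k1 = f(0.600000, -0.510000) = 2.135911
  k2 = f(0.690000, -0.317768) = 1.837123
  w ← -0.510000 + 0.18·1.837123 = -0.179318
x=0.780000, w=-0.179318:
  k1 = f(0.780000, -0.179318) = 1.579818
  k2 = f(0.870000, -0.037134) = 1.307443
  w ← -0.179318 + 0.18·1.307443 = 0.056022
x=0.960000, w=0.056022:
  k1 = f(0.960000, 0.056022) = 1.073813
  k2 = f(1.050000, 0.152665) = 0.827550
  w ← 0.056022 + 0.18·0.827550 = 0.204981
w(1.14) ≈ 0.2050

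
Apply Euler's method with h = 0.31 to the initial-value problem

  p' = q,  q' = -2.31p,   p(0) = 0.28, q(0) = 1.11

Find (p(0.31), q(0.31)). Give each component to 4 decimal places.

Euler on (p,q): p_{n+1} = p_n + h·p', q_{n+1} = q_n + h·q'.
0.000000: (0.280000, 1.110000); f=(1.110000, -0.646800) → (0.624100, 0.909492)
(p(0.31), q(0.31)) ≈ (0.6241, 0.9095)

0.6241, 0.9095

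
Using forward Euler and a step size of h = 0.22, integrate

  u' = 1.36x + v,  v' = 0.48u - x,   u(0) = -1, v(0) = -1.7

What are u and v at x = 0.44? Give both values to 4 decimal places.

Euler on (u,v): u_{n+1} = u_n + h·u', v_{n+1} = v_n + h·v'.
0.000000: (-1.000000, -1.700000); f=(-1.700000, -0.480000) → (-1.374000, -1.805600)
0.220000: (-1.374000, -1.805600); f=(-1.506400, -0.879520) → (-1.705408, -1.999094)
(u(0.44), v(0.44)) ≈ (-1.7054, -1.9991)

-1.7054, -1.9991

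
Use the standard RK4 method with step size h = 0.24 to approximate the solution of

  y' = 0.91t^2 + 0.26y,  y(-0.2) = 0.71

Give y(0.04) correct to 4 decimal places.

0.7583

RK4: k1 = f(t_n, y_n); k2 = f(t_n + h/2, y_n + (h/2)·k1); k3 = f(t_n + h/2, y_n + (h/2)·k2); k4 = f(t_n + h, y_n + h·k3); y_{n+1} = y_n + (h/6)·(k1 + 2k2 + 2k3 + k4).
t=-0.200000, y=0.710000:
  k1 = f(-0.200000, 0.710000) = 0.221000
  k2 = f(-0.080000, 0.736520) = 0.197319
  k3 = f(-0.080000, 0.733678) = 0.196580
  k4 = f(0.040000, 0.757179) = 0.198323
  y ← 0.710000 + (0.24/6)·(k1 + 2k2 + 2k3 + k4) = 0.758285
y(0.04) ≈ 0.7583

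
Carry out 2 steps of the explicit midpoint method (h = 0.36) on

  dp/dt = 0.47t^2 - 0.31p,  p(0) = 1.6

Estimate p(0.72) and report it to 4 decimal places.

1.3336

Midpoint: k1 = f(t_n, p_n); k2 = f(t_n + h/2, p_n + (h/2)·k1); p_{n+1} = p_n + h·k2.
t=0.000000, p=1.600000:
  k1 = f(0.000000, 1.600000) = -0.496000
  k2 = f(0.180000, 1.510720) = -0.453095
  p ← 1.600000 + 0.36·(-0.453095) = 1.436886
t=0.360000, p=1.436886:
  k1 = f(0.360000, 1.436886) = -0.384523
  k2 = f(0.540000, 1.367672) = -0.286926
  p ← 1.436886 + 0.36·(-0.286926) = 1.333592
p(0.72) ≈ 1.3336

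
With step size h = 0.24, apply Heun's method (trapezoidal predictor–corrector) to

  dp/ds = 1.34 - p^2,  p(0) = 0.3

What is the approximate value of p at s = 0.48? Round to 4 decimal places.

0.7714

Heun: k1 = f(s_n, p_n); k2 = f(s_n + h, p_n + h·k1); p_{n+1} = p_n + (h/2)·(k1 + k2).
s=0.000000, p=0.300000:
  k1 = f(0.000000, 0.300000) = 1.250000
  k2 = f(0.240000, 0.600000) = 0.980000
  p ← 0.300000 + (0.24/2)·(1.250000 + 0.980000) = 0.567600
s=0.240000, p=0.567600:
  k1 = f(0.240000, 0.567600) = 1.017830
  k2 = f(0.480000, 0.811879) = 0.680852
  p ← 0.567600 + (0.24/2)·(1.017830 + 0.680852) = 0.771442
p(0.48) ≈ 0.7714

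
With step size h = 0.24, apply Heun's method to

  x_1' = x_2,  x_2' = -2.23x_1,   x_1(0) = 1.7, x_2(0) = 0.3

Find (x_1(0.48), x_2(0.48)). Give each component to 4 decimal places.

Heun on (x_1,x_2): k1 = f(x_n, state_n); k2 = f(x_n + h, state_n + h·k1); state_{n+1} = state_n + (h/2)·(k1 + k2).
0.000000: (1.700000, 0.300000)
  k1 = (0.300000, -3.791000)
  predictor → (1.772000, -0.609840)
  k2 = (-0.609840, -3.951560)
  → (1.662819, -0.629107)
0.240000: (1.662819, -0.629107)
  k1 = (-0.629107, -3.708087)
  predictor → (1.511833, -1.519048)
  k2 = (-1.519048, -3.371389)
  → (1.405041, -1.478644)
(x_1(0.48), x_2(0.48)) ≈ (1.4050, -1.4786)

1.4050, -1.4786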